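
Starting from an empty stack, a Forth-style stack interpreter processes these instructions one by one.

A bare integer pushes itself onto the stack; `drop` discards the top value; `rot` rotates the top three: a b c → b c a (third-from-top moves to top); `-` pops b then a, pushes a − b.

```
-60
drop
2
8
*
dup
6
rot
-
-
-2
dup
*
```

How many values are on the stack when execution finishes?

-60  -> [-60]
drop -> []
2    -> [2]
8    -> [2, 8]
*    -> [16]
dup  -> [16, 16]
6    -> [16, 16, 6]
rot  -> [16, 6, 16]
-    -> [16, -10]
-    -> [26]
-2   -> [26, -2]
dup  -> [26, -2, -2]
*    -> [26, 4]

2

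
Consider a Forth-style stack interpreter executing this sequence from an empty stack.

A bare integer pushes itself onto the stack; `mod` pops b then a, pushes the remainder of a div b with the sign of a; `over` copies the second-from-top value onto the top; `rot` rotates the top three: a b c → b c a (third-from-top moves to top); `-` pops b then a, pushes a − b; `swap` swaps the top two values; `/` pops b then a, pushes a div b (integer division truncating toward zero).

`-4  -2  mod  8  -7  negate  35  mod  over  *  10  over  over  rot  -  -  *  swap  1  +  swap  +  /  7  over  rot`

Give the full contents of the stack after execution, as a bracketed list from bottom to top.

-4      [-4]
-2      [-4, -2]
mod     [0]
8       [0, 8]
-7      [0, 8, -7]
negate  [0, 8, 7]
35      [0, 8, 7, 35]
mod     [0, 8, 7]
over    [0, 8, 7, 8]
*       [0, 8, 56]
10      [0, 8, 56, 10]
over    [0, 8, 56, 10, 56]
over    [0, 8, 56, 10, 56, 10]
rot     [0, 8, 56, 56, 10, 10]
-       [0, 8, 56, 56, 0]
-       [0, 8, 56, 56]
*       [0, 8, 3136]
swap    [0, 3136, 8]
1       [0, 3136, 8, 1]
+       [0, 3136, 9]
swap    [0, 9, 3136]
+       [0, 3145]
/       [0]
7       [0, 7]
over    [0, 7, 0]
rot     [7, 0, 0]

[7, 0, 0]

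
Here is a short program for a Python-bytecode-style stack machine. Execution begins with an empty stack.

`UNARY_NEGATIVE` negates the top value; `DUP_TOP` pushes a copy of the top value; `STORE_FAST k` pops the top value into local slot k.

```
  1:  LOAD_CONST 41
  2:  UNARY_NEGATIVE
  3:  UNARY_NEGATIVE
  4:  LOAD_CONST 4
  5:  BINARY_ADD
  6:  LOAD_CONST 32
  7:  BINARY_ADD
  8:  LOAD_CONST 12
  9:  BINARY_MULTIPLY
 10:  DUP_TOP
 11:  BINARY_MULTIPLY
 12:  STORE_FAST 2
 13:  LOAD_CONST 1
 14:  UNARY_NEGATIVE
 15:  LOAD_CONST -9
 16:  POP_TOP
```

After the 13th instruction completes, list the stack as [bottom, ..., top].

LOAD_CONST 41    41
UNARY_NEGATIVE   -41
UNARY_NEGATIVE   41
LOAD_CONST 4     41 4
BINARY_ADD       45
LOAD_CONST 32    45 32
BINARY_ADD       77
LOAD_CONST 12    77 12
BINARY_MULTIPLY  924
DUP_TOP          924 924
BINARY_MULTIPLY  853776
STORE_FAST 2     (empty)
LOAD_CONST 1     1

[1]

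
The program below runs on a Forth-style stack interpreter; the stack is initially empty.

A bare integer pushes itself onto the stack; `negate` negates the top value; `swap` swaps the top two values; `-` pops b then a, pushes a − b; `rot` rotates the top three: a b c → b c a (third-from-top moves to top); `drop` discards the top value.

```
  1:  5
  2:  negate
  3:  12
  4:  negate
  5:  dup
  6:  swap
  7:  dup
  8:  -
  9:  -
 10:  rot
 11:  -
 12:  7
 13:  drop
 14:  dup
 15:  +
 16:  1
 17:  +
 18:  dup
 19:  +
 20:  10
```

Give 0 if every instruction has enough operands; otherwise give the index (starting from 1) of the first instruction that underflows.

10

5      -> [5]
negate -> [-5]
12     -> [-5, 12]
negate -> [-5, -12]
dup    -> [-5, -12, -12]
swap   -> [-5, -12, -12]
dup    -> [-5, -12, -12, -12]
-      -> [-5, -12, 0]
-      -> [-5, -12]
rot  — needs 3 operands, stack has 2 → underflow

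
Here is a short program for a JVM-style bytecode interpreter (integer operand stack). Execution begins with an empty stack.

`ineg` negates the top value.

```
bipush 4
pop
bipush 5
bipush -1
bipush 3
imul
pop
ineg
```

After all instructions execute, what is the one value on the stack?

bipush 4  -> [4]
pop       -> []
bipush 5  -> [5]
bipush -1 -> [5, -1]
bipush 3  -> [5, -1, 3]
imul      -> [5, -3]
pop       -> [5]
ineg      -> [-5]

-5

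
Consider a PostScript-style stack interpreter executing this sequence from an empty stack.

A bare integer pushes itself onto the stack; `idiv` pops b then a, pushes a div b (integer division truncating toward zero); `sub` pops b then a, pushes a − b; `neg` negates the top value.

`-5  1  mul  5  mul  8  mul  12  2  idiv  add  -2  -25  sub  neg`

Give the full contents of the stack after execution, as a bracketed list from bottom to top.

-5   -> [-5]
1    -> [-5, 1]
mul  -> [-5]
5    -> [-5, 5]
mul  -> [-25]
8    -> [-25, 8]
mul  -> [-200]
12   -> [-200, 12]
2    -> [-200, 12, 2]
idiv -> [-200, 6]
add  -> [-194]
-2   -> [-194, -2]
-25  -> [-194, -2, -25]
sub  -> [-194, 23]
neg  -> [-194, -23]

[-194, -23]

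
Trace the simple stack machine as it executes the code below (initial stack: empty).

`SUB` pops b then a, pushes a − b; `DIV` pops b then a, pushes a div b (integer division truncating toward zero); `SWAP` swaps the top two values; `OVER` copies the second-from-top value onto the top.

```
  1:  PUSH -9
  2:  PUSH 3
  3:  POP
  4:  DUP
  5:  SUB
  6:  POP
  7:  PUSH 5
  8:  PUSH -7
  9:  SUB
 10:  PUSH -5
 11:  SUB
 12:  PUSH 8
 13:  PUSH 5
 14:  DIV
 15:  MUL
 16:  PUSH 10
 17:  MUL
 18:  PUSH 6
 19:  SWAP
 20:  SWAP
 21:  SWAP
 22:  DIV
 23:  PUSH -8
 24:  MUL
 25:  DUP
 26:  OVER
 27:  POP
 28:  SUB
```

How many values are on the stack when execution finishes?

PUSH -9 : [-9]
PUSH 3  : [-9, 3]
POP     : [-9]
DUP     : [-9, -9]
SUB     : [0]
POP     : []
PUSH 5  : [5]
PUSH -7 : [5, -7]
SUB     : [12]
PUSH -5 : [12, -5]
SUB     : [17]
PUSH 8  : [17, 8]
PUSH 5  : [17, 8, 5]
DIV     : [17, 1]
MUL     : [17]
PUSH 10 : [17, 10]
MUL     : [170]
PUSH 6  : [170, 6]
SWAP    : [6, 170]
SWAP    : [170, 6]
SWAP    : [6, 170]
DIV     : [0]
PUSH -8 : [0, -8]
MUL     : [0]
DUP     : [0, 0]
OVER    : [0, 0, 0]
POP     : [0, 0]
SUB     : [0]

1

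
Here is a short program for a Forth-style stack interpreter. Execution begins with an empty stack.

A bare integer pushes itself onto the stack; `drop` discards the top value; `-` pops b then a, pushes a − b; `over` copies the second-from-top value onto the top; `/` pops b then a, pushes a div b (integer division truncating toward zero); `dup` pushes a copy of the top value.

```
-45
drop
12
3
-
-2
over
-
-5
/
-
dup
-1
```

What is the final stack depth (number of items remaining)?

3

-45  : -45
drop : (empty)
12   : 12
3    : 12 3
-    : 9
-2   : 9 -2
over : 9 -2 9
-    : 9 -11
-5   : 9 -11 -5
/    : 9 2
-    : 7
dup  : 7 7
-1   : 7 7 -1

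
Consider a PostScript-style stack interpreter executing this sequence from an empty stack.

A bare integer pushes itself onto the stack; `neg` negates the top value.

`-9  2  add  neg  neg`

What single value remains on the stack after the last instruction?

-9  : [-9]
2   : [-9, 2]
add : [-7]
neg : [7]
neg : [-7]

-7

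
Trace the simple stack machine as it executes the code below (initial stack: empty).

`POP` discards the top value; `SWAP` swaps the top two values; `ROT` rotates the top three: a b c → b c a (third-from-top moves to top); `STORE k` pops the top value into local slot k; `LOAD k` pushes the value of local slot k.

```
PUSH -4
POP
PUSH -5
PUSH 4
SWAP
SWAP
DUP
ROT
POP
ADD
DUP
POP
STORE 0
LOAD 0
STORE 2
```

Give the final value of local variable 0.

PUSH -4 -> [-4]
POP     -> []
PUSH -5 -> [-5]
PUSH 4  -> [-5, 4]
SWAP    -> [4, -5]
SWAP    -> [-5, 4]
DUP     -> [-5, 4, 4]
ROT     -> [4, 4, -5]
POP     -> [4, 4]
ADD     -> [8]
DUP     -> [8, 8]
POP     -> [8]
STORE 0 -> []
LOAD 0  -> [8]
STORE 2 -> []

8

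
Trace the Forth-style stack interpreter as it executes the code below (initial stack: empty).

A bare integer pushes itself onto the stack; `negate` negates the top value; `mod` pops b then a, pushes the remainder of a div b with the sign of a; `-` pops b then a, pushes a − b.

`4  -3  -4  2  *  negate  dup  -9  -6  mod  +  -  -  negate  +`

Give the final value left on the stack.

4      -> [4]
-3     -> [4, -3]
-4     -> [4, -3, -4]
2      -> [4, -3, -4, 2]
*      -> [4, -3, -8]
negate -> [4, -3, 8]
dup    -> [4, -3, 8, 8]
-9     -> [4, -3, 8, 8, -9]
-6     -> [4, -3, 8, 8, -9, -6]
mod    -> [4, -3, 8, 8, -3]
+      -> [4, -3, 8, 5]
-      -> [4, -3, 3]
-      -> [4, -6]
negate -> [4, 6]
+      -> [10]

10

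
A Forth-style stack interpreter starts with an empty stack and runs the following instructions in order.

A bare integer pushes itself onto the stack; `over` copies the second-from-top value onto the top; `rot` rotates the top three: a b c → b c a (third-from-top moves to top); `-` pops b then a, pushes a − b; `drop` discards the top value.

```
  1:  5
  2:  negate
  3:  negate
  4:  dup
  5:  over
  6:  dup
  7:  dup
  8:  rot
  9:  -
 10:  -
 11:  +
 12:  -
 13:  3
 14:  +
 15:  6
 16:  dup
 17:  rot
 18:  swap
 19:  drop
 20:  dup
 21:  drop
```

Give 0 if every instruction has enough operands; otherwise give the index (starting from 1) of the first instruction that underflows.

5       5
negate  -5
negate  5
dup     5 5
over    5 5 5
dup     5 5 5 5
dup     5 5 5 5 5
rot     5 5 5 5 5
-       5 5 5 0
-       5 5 5
+       5 10
-       -5
3       -5 3
+       -2
6       -2 6
dup     -2 6 6
rot     6 6 -2
swap    6 -2 6
drop    6 -2
dup     6 -2 -2
drop    6 -2

0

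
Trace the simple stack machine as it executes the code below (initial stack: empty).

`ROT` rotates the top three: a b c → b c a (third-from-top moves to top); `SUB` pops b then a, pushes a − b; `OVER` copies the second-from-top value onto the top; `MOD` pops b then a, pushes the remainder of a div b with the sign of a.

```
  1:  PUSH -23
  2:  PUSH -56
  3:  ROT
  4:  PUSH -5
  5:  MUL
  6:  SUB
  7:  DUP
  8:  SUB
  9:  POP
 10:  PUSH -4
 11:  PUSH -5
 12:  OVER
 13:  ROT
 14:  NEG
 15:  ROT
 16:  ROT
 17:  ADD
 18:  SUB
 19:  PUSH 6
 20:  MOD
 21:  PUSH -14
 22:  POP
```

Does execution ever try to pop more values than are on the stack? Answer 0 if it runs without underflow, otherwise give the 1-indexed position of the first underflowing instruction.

PUSH -23 : -23
PUSH -56 : -23 -56
ROT  — needs 3 operands, stack has 2 → underflow

3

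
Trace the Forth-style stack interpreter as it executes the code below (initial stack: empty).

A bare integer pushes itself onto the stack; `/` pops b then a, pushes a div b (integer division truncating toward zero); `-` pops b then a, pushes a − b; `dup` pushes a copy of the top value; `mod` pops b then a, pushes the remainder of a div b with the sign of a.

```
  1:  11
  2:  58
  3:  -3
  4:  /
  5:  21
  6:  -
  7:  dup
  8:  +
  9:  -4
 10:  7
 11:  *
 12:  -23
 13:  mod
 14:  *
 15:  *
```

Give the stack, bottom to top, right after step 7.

[11, -40, -40]

11  → 11
58  → 11 58
-3  → 11 58 -3
/   → 11 -19
21  → 11 -19 21
-   → 11 -40
dup → 11 -40 -40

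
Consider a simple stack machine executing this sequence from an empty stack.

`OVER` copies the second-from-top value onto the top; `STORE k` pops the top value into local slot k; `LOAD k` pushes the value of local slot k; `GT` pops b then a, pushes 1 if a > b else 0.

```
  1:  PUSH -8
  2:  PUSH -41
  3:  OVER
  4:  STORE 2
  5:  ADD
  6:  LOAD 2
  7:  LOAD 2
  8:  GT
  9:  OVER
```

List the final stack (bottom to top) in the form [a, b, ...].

[-49, 0, -49]

PUSH -8   [-8]
PUSH -41  [-8, -41]
OVER      [-8, -41, -8]
STORE 2   [-8, -41]
ADD       [-49]
LOAD 2    [-49, -8]
LOAD 2    [-49, -8, -8]
GT        [-49, 0]
OVER      [-49, 0, -49]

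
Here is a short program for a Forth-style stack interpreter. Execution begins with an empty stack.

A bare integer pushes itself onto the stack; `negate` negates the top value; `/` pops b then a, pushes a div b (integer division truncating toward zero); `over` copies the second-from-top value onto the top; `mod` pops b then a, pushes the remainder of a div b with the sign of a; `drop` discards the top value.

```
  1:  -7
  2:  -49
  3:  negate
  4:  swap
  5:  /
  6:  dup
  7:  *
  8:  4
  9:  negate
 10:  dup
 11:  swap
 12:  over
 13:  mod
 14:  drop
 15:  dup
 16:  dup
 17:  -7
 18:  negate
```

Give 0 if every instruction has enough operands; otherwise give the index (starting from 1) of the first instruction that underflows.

-7     → [-7]
-49    → [-7, -49]
negate → [-7, 49]
swap   → [49, -7]
/      → [-7]
dup    → [-7, -7]
*      → [49]
4      → [49, 4]
negate → [49, -4]
dup    → [49, -4, -4]
swap   → [49, -4, -4]
over   → [49, -4, -4, -4]
mod    → [49, -4, 0]
drop   → [49, -4]
dup    → [49, -4, -4]
dup    → [49, -4, -4, -4]
-7     → [49, -4, -4, -4, -7]
negate → [49, -4, -4, -4, 7]

0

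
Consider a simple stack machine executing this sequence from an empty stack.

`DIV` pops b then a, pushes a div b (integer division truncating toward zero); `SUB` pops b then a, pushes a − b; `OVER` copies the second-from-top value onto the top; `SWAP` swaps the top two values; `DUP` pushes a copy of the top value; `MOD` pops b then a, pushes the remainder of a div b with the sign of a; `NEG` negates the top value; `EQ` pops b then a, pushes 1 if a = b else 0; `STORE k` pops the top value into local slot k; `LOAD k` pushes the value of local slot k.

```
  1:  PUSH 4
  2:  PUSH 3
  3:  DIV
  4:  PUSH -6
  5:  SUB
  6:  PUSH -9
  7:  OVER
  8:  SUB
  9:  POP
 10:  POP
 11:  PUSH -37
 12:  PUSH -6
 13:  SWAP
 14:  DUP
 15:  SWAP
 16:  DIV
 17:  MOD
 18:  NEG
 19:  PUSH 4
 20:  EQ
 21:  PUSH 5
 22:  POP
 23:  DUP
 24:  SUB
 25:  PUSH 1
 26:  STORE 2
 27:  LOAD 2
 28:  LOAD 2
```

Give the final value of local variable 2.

1

PUSH 4   : 4
PUSH 3   : 4 3
DIV      : 1
PUSH -6  : 1 -6
SUB      : 7
PUSH -9  : 7 -9
OVER     : 7 -9 7
SUB      : 7 -16
POP      : 7
POP      : (empty)
PUSH -37 : -37
PUSH -6  : -37 -6
SWAP     : -6 -37
DUP      : -6 -37 -37
SWAP     : -6 -37 -37
DIV      : -6 1
MOD      : 0
NEG      : 0
PUSH 4   : 0 4
EQ       : 0
PUSH 5   : 0 5
POP      : 0
DUP      : 0 0
SUB      : 0
PUSH 1   : 0 1
STORE 2  : 0
LOAD 2   : 0 1
LOAD 2   : 0 1 1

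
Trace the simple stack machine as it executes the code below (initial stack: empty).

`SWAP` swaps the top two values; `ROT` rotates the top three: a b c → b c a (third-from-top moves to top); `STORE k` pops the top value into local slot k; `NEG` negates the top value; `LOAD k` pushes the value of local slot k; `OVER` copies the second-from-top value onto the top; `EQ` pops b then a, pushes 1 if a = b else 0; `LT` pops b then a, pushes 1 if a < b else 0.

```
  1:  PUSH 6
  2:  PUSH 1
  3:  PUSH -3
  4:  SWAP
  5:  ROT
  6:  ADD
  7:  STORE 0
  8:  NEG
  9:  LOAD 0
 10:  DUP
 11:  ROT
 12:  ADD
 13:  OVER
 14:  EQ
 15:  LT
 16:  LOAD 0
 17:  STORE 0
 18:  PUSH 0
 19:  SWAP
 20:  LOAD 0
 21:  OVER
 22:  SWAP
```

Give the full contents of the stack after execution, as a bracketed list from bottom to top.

PUSH 6  : [6]
PUSH 1  : [6, 1]
PUSH -3 : [6, 1, -3]
SWAP    : [6, -3, 1]
ROT     : [-3, 1, 6]
ADD     : [-3, 7]
STORE 0 : [-3]
NEG     : [3]
LOAD 0  : [3, 7]
DUP     : [3, 7, 7]
ROT     : [7, 7, 3]
ADD     : [7, 10]
OVER    : [7, 10, 7]
EQ      : [7, 0]
LT      : [0]
LOAD 0  : [0, 7]
STORE 0 : [0]
PUSH 0  : [0, 0]
SWAP    : [0, 0]
LOAD 0  : [0, 0, 7]
OVER    : [0, 0, 7, 0]
SWAP    : [0, 0, 0, 7]

[0, 0, 0, 7]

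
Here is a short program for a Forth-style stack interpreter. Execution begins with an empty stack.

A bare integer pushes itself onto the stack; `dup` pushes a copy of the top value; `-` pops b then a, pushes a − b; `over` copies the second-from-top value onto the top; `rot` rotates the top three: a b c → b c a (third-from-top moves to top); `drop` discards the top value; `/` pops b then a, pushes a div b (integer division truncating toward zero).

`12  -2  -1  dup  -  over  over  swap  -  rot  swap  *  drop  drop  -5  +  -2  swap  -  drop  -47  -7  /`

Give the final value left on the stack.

6

12   : 12
-2   : 12 -2
-1   : 12 -2 -1
dup  : 12 -2 -1 -1
-    : 12 -2 0
over : 12 -2 0 -2
over : 12 -2 0 -2 0
swap : 12 -2 0 0 -2
-    : 12 -2 0 2
rot  : 12 0 2 -2
swap : 12 0 -2 2
*    : 12 0 -4
drop : 12 0
drop : 12
-5   : 12 -5
+    : 7
-2   : 7 -2
swap : -2 7
-    : -9
drop : (empty)
-47  : -47
-7   : -47 -7
/    : 6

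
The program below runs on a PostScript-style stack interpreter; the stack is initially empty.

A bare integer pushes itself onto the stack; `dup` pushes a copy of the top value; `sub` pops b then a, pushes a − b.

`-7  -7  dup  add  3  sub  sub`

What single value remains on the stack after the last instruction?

-7   [-7]
-7   [-7, -7]
dup  [-7, -7, -7]
add  [-7, -14]
3    [-7, -14, 3]
sub  [-7, -17]
sub  [10]

10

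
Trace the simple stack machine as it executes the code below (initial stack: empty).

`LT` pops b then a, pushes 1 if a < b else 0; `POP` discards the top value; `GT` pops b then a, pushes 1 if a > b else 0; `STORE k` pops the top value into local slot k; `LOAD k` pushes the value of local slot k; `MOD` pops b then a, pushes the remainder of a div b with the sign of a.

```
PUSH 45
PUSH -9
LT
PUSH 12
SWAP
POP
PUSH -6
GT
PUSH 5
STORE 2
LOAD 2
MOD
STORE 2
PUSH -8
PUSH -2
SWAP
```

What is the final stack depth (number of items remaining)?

PUSH 45 -> 45
PUSH -9 -> 45 -9
LT      -> 0
PUSH 12 -> 0 12
SWAP    -> 12 0
POP     -> 12
PUSH -6 -> 12 -6
GT      -> 1
PUSH 5  -> 1 5
STORE 2 -> 1
LOAD 2  -> 1 5
MOD     -> 1
STORE 2 -> (empty)
PUSH -8 -> -8
PUSH -2 -> -8 -2
SWAP    -> -2 -8

2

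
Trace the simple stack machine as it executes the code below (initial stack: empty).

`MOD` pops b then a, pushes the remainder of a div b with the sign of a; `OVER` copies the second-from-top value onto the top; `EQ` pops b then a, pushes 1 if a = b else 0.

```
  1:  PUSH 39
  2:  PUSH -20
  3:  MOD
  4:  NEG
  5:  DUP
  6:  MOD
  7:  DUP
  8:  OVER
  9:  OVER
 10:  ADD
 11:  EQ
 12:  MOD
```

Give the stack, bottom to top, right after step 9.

[0, 0, 0, 0]

PUSH 39  : [39]
PUSH -20 : [39, -20]
MOD      : [19]
NEG      : [-19]
DUP      : [-19, -19]
MOD      : [0]
DUP      : [0, 0]
OVER     : [0, 0, 0]
OVER     : [0, 0, 0, 0]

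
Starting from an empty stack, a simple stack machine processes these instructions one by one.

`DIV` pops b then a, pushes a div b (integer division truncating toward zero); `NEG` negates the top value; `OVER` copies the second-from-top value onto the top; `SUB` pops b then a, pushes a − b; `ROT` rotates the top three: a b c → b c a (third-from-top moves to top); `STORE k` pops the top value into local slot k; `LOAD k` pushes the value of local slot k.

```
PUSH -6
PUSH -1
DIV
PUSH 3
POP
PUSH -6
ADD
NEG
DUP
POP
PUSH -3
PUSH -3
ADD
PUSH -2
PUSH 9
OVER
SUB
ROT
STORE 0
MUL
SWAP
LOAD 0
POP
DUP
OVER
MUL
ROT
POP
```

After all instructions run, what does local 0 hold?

PUSH -6 -> [-6]
PUSH -1 -> [-6, -1]
DIV     -> [6]
PUSH 3  -> [6, 3]
POP     -> [6]
PUSH -6 -> [6, -6]
ADD     -> [0]
NEG     -> [0]
DUP     -> [0, 0]
POP     -> [0]
PUSH -3 -> [0, -3]
PUSH -3 -> [0, -3, -3]
ADD     -> [0, -6]
PUSH -2 -> [0, -6, -2]
PUSH 9  -> [0, -6, -2, 9]
OVER    -> [0, -6, -2, 9, -2]
SUB     -> [0, -6, -2, 11]
ROT     -> [0, -2, 11, -6]
STORE 0 -> [0, -2, 11]
MUL     -> [0, -22]
SWAP    -> [-22, 0]
LOAD 0  -> [-22, 0, -6]
POP     -> [-22, 0]
DUP     -> [-22, 0, 0]
OVER    -> [-22, 0, 0, 0]
MUL     -> [-22, 0, 0]
ROT     -> [0, 0, -22]
POP     -> [0, 0]

-6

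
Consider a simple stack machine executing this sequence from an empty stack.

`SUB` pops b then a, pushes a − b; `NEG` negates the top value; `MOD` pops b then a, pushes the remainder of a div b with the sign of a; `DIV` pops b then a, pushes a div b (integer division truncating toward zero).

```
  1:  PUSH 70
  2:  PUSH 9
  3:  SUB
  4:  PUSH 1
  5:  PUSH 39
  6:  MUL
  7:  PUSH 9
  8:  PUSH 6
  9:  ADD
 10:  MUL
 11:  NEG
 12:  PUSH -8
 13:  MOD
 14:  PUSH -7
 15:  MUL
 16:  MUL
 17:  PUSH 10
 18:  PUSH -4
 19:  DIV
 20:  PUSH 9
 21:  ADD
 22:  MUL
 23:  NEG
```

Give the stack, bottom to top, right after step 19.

PUSH 70 -> 70
PUSH 9  -> 70 9
SUB     -> 61
PUSH 1  -> 61 1
PUSH 39 -> 61 1 39
MUL     -> 61 39
PUSH 9  -> 61 39 9
PUSH 6  -> 61 39 9 6
ADD     -> 61 39 15
MUL     -> 61 585
NEG     -> 61 -585
PUSH -8 -> 61 -585 -8
MOD     -> 61 -1
PUSH -7 -> 61 -1 -7
MUL     -> 61 7
MUL     -> 427
PUSH 10 -> 427 10
PUSH -4 -> 427 10 -4
DIV     -> 427 -2

[427, -2]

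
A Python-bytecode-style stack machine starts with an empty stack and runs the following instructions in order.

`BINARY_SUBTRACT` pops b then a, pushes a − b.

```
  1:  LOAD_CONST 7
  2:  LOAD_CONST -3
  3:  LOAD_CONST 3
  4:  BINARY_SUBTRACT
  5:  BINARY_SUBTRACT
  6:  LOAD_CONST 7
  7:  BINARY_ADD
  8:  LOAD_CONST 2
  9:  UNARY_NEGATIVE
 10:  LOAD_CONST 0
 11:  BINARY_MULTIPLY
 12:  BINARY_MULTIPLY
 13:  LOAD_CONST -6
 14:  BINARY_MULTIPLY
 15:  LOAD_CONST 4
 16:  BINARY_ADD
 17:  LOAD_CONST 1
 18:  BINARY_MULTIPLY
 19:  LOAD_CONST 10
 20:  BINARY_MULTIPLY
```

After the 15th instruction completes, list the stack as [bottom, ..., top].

LOAD_CONST 7     7
LOAD_CONST -3    7 -3
LOAD_CONST 3     7 -3 3
BINARY_SUBTRACT  7 -6
BINARY_SUBTRACT  13
LOAD_CONST 7     13 7
BINARY_ADD       20
LOAD_CONST 2     20 2
UNARY_NEGATIVE   20 -2
LOAD_CONST 0     20 -2 0
BINARY_MULTIPLY  20 0
BINARY_MULTIPLY  0
LOAD_CONST -6    0 -6
BINARY_MULTIPLY  0
LOAD_CONST 4     0 4

[0, 4]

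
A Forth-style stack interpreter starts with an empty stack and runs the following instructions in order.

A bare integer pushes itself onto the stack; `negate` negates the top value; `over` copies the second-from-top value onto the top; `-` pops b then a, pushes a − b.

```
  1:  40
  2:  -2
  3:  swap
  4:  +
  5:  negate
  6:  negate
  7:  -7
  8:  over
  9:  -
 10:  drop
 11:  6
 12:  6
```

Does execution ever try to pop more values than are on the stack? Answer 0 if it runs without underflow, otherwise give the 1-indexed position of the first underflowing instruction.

40     -> 40
-2     -> 40 -2
swap   -> -2 40
+      -> 38
negate -> -38
negate -> 38
-7     -> 38 -7
over   -> 38 -7 38
-      -> 38 -45
drop   -> 38
6      -> 38 6
6      -> 38 6 6

0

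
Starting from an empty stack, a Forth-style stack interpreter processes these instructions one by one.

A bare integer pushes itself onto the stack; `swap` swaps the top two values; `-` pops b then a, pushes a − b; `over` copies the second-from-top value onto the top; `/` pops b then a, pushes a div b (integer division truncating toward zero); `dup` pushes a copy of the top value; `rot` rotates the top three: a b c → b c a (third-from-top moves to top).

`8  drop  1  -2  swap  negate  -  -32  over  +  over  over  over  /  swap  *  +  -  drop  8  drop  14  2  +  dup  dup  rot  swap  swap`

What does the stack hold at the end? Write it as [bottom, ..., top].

[16, 16, 16]

8      : [8]
drop   : []
1      : [1]
-2     : [1, -2]
swap   : [-2, 1]
negate : [-2, -1]
-      : [-1]
-32    : [-1, -32]
over   : [-1, -32, -1]
+      : [-1, -33]
over   : [-1, -33, -1]
over   : [-1, -33, -1, -33]
over   : [-1, -33, -1, -33, -1]
/      : [-1, -33, -1, 33]
swap   : [-1, -33, 33, -1]
*      : [-1, -33, -33]
+      : [-1, -66]
-      : [65]
drop   : []
8      : [8]
drop   : []
14     : [14]
2      : [14, 2]
+      : [16]
dup    : [16, 16]
dup    : [16, 16, 16]
rot    : [16, 16, 16]
swap   : [16, 16, 16]
swap   : [16, 16, 16]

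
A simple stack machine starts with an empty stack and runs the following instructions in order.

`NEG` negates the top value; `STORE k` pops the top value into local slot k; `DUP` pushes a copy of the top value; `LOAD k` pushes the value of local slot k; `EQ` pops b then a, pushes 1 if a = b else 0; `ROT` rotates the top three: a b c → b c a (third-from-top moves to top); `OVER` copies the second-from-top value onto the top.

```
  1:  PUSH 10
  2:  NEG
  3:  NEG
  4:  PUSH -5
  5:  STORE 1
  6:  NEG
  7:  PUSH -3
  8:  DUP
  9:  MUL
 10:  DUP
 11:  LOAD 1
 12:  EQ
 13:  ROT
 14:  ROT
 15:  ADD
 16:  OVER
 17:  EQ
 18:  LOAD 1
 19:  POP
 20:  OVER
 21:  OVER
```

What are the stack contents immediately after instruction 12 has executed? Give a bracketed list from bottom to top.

[-10, 9, 0]

PUSH 10  10
NEG      -10
NEG      10
PUSH -5  10 -5
STORE 1  10
NEG      -10
PUSH -3  -10 -3
DUP      -10 -3 -3
MUL      -10 9
DUP      -10 9 9
LOAD 1   -10 9 9 -5
EQ       -10 9 0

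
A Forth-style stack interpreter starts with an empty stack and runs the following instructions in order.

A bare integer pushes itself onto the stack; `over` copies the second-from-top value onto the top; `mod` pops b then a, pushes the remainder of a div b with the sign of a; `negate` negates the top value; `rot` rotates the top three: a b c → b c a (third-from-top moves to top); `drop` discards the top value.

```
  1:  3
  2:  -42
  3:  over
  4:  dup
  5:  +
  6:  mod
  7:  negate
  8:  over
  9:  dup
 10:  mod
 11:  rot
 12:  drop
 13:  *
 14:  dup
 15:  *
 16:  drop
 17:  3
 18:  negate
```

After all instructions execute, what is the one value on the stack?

3       3
-42     3 -42
over    3 -42 3
dup     3 -42 3 3
+       3 -42 6
mod     3 0
negate  3 0
over    3 0 3
dup     3 0 3 3
mod     3 0 0
rot     0 0 3
drop    0 0
*       0
dup     0 0
*       0
drop    (empty)
3       3
negate  -3

-3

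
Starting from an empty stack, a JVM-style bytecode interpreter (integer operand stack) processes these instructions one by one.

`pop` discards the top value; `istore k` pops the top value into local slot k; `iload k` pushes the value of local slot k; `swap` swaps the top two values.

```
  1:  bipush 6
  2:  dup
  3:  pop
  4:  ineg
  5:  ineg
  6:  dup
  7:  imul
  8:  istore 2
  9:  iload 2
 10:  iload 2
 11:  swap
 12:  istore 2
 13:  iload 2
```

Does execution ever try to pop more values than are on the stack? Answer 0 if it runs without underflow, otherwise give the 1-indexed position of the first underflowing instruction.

0

bipush 6 : 6
dup      : 6 6
pop      : 6
ineg     : -6
ineg     : 6
dup      : 6 6
imul     : 36
istore 2 : (empty)
iload 2  : 36
iload 2  : 36 36
swap     : 36 36
istore 2 : 36
iload 2  : 36 36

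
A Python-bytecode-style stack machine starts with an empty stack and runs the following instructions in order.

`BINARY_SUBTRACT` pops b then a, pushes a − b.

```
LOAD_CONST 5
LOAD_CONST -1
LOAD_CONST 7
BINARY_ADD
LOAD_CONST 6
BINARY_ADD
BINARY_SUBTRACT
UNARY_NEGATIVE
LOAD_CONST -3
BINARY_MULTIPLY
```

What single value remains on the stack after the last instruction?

-21

LOAD_CONST 5     [5]
LOAD_CONST -1    [5, -1]
LOAD_CONST 7     [5, -1, 7]
BINARY_ADD       [5, 6]
LOAD_CONST 6     [5, 6, 6]
BINARY_ADD       [5, 12]
BINARY_SUBTRACT  [-7]
UNARY_NEGATIVE   [7]
LOAD_CONST -3    [7, -3]
BINARY_MULTIPLY  [-21]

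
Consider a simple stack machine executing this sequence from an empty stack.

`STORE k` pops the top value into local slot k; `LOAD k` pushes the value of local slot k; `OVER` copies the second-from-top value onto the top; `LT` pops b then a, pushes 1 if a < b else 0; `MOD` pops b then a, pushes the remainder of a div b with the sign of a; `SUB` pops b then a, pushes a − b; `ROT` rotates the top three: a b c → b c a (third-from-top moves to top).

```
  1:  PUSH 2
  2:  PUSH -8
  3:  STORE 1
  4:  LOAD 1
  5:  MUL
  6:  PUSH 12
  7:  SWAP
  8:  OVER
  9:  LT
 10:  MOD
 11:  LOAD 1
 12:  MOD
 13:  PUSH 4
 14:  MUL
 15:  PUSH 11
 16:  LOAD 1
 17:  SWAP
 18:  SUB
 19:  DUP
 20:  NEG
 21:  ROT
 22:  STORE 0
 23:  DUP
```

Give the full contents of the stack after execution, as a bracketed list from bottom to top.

[-19, 19, 19]

PUSH 2  : [2]
PUSH -8 : [2, -8]
STORE 1 : [2]
LOAD 1  : [2, -8]
MUL     : [-16]
PUSH 12 : [-16, 12]
SWAP    : [12, -16]
OVER    : [12, -16, 12]
LT      : [12, 1]
MOD     : [0]
LOAD 1  : [0, -8]
MOD     : [0]
PUSH 4  : [0, 4]
MUL     : [0]
PUSH 11 : [0, 11]
LOAD 1  : [0, 11, -8]
SWAP    : [0, -8, 11]
SUB     : [0, -19]
DUP     : [0, -19, -19]
NEG     : [0, -19, 19]
ROT     : [-19, 19, 0]
STORE 0 : [-19, 19]
DUP     : [-19, 19, 19]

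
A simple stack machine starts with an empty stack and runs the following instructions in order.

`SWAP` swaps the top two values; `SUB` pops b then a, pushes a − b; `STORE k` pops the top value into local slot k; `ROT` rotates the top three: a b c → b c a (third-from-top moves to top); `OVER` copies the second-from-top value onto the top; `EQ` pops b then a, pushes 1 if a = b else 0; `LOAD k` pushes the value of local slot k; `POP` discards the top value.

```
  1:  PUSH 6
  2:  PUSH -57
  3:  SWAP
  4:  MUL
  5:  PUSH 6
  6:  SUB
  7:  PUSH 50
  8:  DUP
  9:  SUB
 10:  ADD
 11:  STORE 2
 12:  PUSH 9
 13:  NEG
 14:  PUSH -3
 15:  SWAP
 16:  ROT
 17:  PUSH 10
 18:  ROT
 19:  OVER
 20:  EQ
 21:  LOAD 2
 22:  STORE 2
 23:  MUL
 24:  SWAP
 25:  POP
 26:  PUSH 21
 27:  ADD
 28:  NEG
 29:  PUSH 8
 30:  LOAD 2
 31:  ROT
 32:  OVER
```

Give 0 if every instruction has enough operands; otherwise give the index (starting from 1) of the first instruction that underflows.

PUSH 6   -> [6]
PUSH -57 -> [6, -57]
SWAP     -> [-57, 6]
MUL      -> [-342]
PUSH 6   -> [-342, 6]
SUB      -> [-348]
PUSH 50  -> [-348, 50]
DUP      -> [-348, 50, 50]
SUB      -> [-348, 0]
ADD      -> [-348]
STORE 2  -> []
PUSH 9   -> [9]
NEG      -> [-9]
PUSH -3  -> [-9, -3]
SWAP     -> [-3, -9]
ROT  — needs 3 operands, stack has 2 → underflow

16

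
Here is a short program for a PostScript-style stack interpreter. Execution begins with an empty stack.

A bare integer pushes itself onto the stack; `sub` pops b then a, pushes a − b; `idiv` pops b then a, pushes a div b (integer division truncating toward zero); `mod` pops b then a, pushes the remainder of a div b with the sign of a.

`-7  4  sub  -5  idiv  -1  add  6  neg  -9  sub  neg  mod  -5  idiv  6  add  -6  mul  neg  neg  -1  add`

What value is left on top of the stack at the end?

-7   -> [-7]
4    -> [-7, 4]
sub  -> [-11]
-5   -> [-11, -5]
idiv -> [2]
-1   -> [2, -1]
add  -> [1]
6    -> [1, 6]
neg  -> [1, -6]
-9   -> [1, -6, -9]
sub  -> [1, 3]
neg  -> [1, -3]
mod  -> [1]
-5   -> [1, -5]
idiv -> [0]
6    -> [0, 6]
add  -> [6]
-6   -> [6, -6]
mul  -> [-36]
neg  -> [36]
neg  -> [-36]
-1   -> [-36, -1]
add  -> [-37]

-37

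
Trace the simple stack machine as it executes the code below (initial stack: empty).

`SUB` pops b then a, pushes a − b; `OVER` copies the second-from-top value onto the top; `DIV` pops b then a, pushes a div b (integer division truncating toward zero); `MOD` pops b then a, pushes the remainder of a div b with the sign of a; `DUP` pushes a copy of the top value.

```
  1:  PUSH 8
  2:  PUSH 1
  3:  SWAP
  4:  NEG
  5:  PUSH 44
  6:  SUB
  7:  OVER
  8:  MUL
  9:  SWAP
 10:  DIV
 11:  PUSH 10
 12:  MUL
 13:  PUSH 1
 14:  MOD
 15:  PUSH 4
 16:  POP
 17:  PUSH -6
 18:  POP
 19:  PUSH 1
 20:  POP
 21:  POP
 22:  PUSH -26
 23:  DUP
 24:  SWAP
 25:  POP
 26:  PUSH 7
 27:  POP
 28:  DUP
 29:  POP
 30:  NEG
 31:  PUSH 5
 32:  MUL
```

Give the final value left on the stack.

130

PUSH 8   → [8]
PUSH 1   → [8, 1]
SWAP     → [1, 8]
NEG      → [1, -8]
PUSH 44  → [1, -8, 44]
SUB      → [1, -52]
OVER     → [1, -52, 1]
MUL      → [1, -52]
SWAP     → [-52, 1]
DIV      → [-52]
PUSH 10  → [-52, 10]
MUL      → [-520]
PUSH 1   → [-520, 1]
MOD      → [0]
PUSH 4   → [0, 4]
POP      → [0]
PUSH -6  → [0, -6]
POP      → [0]
PUSH 1   → [0, 1]
POP      → [0]
POP      → []
PUSH -26 → [-26]
DUP      → [-26, -26]
SWAP     → [-26, -26]
POP      → [-26]
PUSH 7   → [-26, 7]
POP      → [-26]
DUP      → [-26, -26]
POP      → [-26]
NEG      → [26]
PUSH 5   → [26, 5]
MUL      → [130]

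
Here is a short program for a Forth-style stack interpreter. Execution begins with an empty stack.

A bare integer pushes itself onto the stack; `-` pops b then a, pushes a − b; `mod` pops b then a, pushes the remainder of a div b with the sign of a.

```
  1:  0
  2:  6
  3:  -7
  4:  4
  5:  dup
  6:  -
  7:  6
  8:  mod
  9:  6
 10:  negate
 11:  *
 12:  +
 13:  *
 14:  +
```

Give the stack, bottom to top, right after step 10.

0      → 0
6      → 0 6
-7     → 0 6 -7
4      → 0 6 -7 4
dup    → 0 6 -7 4 4
-      → 0 6 -7 0
6      → 0 6 -7 0 6
mod    → 0 6 -7 0
6      → 0 6 -7 0 6
negate → 0 6 -7 0 -6

[0, 6, -7, 0, -6]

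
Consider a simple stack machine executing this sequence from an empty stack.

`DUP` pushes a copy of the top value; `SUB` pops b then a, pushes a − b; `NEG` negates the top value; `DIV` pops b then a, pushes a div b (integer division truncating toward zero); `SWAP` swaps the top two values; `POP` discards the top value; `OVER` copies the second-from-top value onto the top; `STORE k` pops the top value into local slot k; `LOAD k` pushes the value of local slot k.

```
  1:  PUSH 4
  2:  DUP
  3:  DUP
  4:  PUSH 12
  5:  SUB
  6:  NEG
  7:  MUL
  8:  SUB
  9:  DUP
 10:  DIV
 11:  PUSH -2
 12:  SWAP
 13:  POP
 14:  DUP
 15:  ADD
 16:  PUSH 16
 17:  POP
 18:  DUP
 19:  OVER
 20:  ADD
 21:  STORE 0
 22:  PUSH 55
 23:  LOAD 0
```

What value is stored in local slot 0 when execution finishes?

-8

PUSH 4  -> 4
DUP     -> 4 4
DUP     -> 4 4 4
PUSH 12 -> 4 4 4 12
SUB     -> 4 4 -8
NEG     -> 4 4 8
MUL     -> 4 32
SUB     -> -28
DUP     -> -28 -28
DIV     -> 1
PUSH -2 -> 1 -2
SWAP    -> -2 1
POP     -> -2
DUP     -> -2 -2
ADD     -> -4
PUSH 16 -> -4 16
POP     -> -4
DUP     -> -4 -4
OVER    -> -4 -4 -4
ADD     -> -4 -8
STORE 0 -> -4
PUSH 55 -> -4 55
LOAD 0  -> -4 55 -8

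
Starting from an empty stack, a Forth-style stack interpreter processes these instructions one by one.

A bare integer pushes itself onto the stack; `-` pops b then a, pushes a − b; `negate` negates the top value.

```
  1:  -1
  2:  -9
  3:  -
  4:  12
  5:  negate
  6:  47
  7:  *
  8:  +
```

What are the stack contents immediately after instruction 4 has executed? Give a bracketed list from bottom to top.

[8, 12]

-1 -> [-1]
-9 -> [-1, -9]
-  -> [8]
12 -> [8, 12]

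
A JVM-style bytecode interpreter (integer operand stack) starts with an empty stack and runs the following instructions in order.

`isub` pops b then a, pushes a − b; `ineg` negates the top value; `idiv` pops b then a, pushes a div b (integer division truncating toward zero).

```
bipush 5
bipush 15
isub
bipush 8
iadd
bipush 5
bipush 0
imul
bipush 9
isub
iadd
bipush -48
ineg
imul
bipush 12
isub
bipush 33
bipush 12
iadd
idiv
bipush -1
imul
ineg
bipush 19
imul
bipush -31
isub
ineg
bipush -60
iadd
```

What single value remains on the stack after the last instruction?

137

bipush 5   -> [5]
bipush 15  -> [5, 15]
isub       -> [-10]
bipush 8   -> [-10, 8]
iadd       -> [-2]
bipush 5   -> [-2, 5]
bipush 0   -> [-2, 5, 0]
imul       -> [-2, 0]
bipush 9   -> [-2, 0, 9]
isub       -> [-2, -9]
iadd       -> [-11]
bipush -48 -> [-11, -48]
ineg       -> [-11, 48]
imul       -> [-528]
bipush 12  -> [-528, 12]
isub       -> [-540]
bipush 33  -> [-540, 33]
bipush 12  -> [-540, 33, 12]
iadd       -> [-540, 45]
idiv       -> [-12]
bipush -1  -> [-12, -1]
imul       -> [12]
ineg       -> [-12]
bipush 19  -> [-12, 19]
imul       -> [-228]
bipush -31 -> [-228, -31]
isub       -> [-197]
ineg       -> [197]
bipush -60 -> [197, -60]
iadd       -> [137]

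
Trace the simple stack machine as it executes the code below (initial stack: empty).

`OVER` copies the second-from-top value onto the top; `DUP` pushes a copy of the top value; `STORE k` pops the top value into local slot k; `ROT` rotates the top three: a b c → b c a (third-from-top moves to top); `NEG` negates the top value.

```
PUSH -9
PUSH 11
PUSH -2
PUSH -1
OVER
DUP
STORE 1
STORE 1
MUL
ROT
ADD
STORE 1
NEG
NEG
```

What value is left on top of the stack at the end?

11

PUSH -9  [-9]
PUSH 11  [-9, 11]
PUSH -2  [-9, 11, -2]
PUSH -1  [-9, 11, -2, -1]
OVER     [-9, 11, -2, -1, -2]
DUP      [-9, 11, -2, -1, -2, -2]
STORE 1  [-9, 11, -2, -1, -2]
STORE 1  [-9, 11, -2, -1]
MUL      [-9, 11, 2]
ROT      [11, 2, -9]
ADD      [11, -7]
STORE 1  [11]
NEG      [-11]
NEG      [11]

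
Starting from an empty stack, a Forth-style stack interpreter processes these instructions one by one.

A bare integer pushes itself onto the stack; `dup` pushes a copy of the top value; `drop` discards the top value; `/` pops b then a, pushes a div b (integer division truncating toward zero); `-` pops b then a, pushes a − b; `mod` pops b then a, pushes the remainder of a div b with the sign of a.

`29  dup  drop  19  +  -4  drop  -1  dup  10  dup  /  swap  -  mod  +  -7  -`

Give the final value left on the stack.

54

29    [29]
dup   [29, 29]
drop  [29]
19    [29, 19]
+     [48]
-4    [48, -4]
drop  [48]
-1    [48, -1]
dup   [48, -1, -1]
10    [48, -1, -1, 10]
dup   [48, -1, -1, 10, 10]
/     [48, -1, -1, 1]
swap  [48, -1, 1, -1]
-     [48, -1, 2]
mod   [48, -1]
+     [47]
-7    [47, -7]
-     [54]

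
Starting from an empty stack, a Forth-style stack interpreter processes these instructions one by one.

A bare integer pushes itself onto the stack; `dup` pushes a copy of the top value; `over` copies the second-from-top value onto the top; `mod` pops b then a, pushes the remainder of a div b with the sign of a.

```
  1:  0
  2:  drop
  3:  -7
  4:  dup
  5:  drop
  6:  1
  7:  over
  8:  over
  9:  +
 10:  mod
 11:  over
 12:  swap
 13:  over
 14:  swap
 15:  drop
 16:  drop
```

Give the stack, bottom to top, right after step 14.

0     [0]
drop  []
-7    [-7]
dup   [-7, -7]
drop  [-7]
1     [-7, 1]
over  [-7, 1, -7]
over  [-7, 1, -7, 1]
+     [-7, 1, -6]
mod   [-7, 1]
over  [-7, 1, -7]
swap  [-7, -7, 1]
over  [-7, -7, 1, -7]
swap  [-7, -7, -7, 1]

[-7, -7, -7, 1]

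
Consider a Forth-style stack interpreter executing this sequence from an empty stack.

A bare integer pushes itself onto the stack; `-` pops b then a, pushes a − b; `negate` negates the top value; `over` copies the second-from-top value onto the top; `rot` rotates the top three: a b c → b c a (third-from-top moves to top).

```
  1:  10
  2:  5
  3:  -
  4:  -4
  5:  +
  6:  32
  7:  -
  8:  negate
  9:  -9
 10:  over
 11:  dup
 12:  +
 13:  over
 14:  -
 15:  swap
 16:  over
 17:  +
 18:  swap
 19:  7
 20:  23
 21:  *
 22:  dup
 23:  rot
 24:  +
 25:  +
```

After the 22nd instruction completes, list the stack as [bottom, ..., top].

10     → 10
5      → 10 5
-      → 5
-4     → 5 -4
+      → 1
32     → 1 32
-      → -31
negate → 31
-9     → 31 -9
over   → 31 -9 31
dup    → 31 -9 31 31
+      → 31 -9 62
over   → 31 -9 62 -9
-      → 31 -9 71
swap   → 31 71 -9
over   → 31 71 -9 71
+      → 31 71 62
swap   → 31 62 71
7      → 31 62 71 7
23     → 31 62 71 7 23
*      → 31 62 71 161
dup    → 31 62 71 161 161

[31, 62, 71, 161, 161]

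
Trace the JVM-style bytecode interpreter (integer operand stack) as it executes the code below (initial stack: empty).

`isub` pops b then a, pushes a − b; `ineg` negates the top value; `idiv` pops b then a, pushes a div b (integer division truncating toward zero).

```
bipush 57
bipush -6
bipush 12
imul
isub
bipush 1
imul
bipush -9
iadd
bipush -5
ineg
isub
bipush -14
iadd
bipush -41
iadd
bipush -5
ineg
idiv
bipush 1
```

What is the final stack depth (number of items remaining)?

2

bipush 57  → 57
bipush -6  → 57 -6
bipush 12  → 57 -6 12
imul       → 57 -72
isub       → 129
bipush 1   → 129 1
imul       → 129
bipush -9  → 129 -9
iadd       → 120
bipush -5  → 120 -5
ineg       → 120 5
isub       → 115
bipush -14 → 115 -14
iadd       → 101
bipush -41 → 101 -41
iadd       → 60
bipush -5  → 60 -5
ineg       → 60 5
idiv       → 12
bipush 1   → 12 1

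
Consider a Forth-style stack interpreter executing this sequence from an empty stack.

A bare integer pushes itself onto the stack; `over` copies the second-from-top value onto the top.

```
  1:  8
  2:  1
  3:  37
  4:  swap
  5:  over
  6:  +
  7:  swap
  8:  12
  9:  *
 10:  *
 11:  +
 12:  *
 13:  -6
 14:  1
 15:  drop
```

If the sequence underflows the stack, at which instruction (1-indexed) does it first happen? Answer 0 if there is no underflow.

12

8    → [8]
1    → [8, 1]
37   → [8, 1, 37]
swap → [8, 37, 1]
over → [8, 37, 1, 37]
+    → [8, 37, 38]
swap → [8, 38, 37]
12   → [8, 38, 37, 12]
*    → [8, 38, 444]
*    → [8, 16872]
+    → [16880]
*  — needs 2 operands, stack has 1 → underflow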